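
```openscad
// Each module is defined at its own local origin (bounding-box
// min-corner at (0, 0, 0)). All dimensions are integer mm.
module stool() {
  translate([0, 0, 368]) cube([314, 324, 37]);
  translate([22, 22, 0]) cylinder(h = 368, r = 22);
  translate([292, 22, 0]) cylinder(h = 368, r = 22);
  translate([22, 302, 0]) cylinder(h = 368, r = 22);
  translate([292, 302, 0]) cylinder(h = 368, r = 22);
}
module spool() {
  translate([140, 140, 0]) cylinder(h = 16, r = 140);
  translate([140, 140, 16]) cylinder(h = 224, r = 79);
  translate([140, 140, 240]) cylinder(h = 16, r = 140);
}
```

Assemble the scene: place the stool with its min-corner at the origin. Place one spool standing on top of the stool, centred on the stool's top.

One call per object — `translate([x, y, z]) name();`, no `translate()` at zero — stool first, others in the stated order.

stool();
translate([17, 22, 405]) spool();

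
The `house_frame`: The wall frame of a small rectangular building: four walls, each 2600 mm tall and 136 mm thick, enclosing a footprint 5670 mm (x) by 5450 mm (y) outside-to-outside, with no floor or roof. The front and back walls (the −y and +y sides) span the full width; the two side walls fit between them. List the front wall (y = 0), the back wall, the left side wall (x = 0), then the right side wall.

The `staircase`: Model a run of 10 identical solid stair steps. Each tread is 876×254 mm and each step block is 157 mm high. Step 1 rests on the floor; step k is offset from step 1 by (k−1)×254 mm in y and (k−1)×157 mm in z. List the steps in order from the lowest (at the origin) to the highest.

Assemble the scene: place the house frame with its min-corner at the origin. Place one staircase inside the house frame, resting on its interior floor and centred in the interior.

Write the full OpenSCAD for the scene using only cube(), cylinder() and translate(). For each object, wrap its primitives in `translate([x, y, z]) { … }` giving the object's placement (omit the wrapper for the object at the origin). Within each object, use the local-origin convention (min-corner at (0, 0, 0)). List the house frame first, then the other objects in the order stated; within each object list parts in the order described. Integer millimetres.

cube([5670, 136, 2600]);
translate([0, 5314, 0]) cube([5670, 136, 2600]);
translate([0, 136, 0]) cube([136, 5178, 2600]);
translate([5534, 136, 0]) cube([136, 5178, 2600]);
translate([2397, 1455, 0]) {
  cube([876, 254, 157]);
  translate([0, 254, 157]) cube([876, 254, 157]);
  translate([0, 508, 314]) cube([876, 254, 157]);
  translate([0, 762, 471]) cube([876, 254, 157]);
  translate([0, 1016, 628]) cube([876, 254, 157]);
  translate([0, 1270, 785]) cube([876, 254, 157]);
  translate([0, 1524, 942]) cube([876, 254, 157]);
  translate([0, 1778, 1099]) cube([876, 254, 157]);
  translate([0, 2032, 1256]) cube([876, 254, 157]);
  translate([0, 2286, 1413]) cube([876, 254, 157]);
}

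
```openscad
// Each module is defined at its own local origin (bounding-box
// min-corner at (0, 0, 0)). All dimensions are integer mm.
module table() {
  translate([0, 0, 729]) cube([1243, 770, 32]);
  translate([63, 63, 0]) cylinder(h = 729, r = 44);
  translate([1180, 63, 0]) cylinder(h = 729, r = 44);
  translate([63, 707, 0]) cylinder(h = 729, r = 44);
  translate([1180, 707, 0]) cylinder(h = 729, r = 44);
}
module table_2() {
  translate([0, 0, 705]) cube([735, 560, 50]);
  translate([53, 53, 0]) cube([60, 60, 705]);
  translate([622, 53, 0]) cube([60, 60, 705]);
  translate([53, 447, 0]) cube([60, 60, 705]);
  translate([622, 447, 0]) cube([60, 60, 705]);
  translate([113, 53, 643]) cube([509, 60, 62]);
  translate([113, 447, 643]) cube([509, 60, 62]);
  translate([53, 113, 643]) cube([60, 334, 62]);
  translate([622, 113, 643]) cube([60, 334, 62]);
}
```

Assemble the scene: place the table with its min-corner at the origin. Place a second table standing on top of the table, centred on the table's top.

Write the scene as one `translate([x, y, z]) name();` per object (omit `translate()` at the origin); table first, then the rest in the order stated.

table();
translate([254, 105, 761]) table_2();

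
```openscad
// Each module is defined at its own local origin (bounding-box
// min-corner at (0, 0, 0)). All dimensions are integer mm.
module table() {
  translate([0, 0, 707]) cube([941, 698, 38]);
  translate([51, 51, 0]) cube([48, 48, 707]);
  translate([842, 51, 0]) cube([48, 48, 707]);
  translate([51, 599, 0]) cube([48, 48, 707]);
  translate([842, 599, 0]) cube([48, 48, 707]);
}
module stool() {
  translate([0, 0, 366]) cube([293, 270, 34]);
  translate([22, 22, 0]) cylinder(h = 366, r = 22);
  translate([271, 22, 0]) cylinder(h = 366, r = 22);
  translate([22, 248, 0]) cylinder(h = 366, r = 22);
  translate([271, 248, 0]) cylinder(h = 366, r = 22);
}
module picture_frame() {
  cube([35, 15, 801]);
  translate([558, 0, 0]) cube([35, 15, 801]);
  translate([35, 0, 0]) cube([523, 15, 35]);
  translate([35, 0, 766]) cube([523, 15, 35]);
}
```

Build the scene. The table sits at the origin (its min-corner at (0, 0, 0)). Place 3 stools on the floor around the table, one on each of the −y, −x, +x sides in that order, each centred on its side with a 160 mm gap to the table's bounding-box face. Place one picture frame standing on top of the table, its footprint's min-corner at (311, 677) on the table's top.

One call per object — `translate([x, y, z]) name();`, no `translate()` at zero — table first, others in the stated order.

table();
translate([324, -430, 0]) stool();
translate([-453, 214, 0]) stool();
translate([1101, 214, 0]) stool();
translate([311, 677, 745]) picture_frame();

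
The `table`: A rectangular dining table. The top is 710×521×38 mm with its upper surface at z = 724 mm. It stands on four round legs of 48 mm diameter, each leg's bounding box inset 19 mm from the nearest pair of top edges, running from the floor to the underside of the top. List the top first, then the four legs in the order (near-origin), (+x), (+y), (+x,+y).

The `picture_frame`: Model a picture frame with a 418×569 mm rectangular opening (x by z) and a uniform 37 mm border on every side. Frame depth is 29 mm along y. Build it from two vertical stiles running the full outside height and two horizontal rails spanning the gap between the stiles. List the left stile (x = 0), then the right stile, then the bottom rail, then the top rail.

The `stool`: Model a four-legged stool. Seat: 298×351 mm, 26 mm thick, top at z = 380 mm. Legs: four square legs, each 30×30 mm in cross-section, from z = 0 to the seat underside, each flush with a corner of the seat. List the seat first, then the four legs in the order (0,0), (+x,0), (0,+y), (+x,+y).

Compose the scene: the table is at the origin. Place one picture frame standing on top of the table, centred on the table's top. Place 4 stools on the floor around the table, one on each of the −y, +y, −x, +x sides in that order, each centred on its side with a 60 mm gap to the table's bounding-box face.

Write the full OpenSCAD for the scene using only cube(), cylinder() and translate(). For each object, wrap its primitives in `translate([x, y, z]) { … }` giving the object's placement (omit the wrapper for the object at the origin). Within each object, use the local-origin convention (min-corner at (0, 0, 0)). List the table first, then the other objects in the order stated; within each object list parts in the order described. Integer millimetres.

translate([0, 0, 686]) cube([710, 521, 38]);
translate([43, 43, 0]) cylinder(h = 686, r = 24);
translate([667, 43, 0]) cylinder(h = 686, r = 24);
translate([43, 478, 0]) cylinder(h = 686, r = 24);
translate([667, 478, 0]) cylinder(h = 686, r = 24);
translate([109, 246, 724]) {
  cube([37, 29, 643]);
  translate([455, 0, 0]) cube([37, 29, 643]);
  translate([37, 0, 0]) cube([418, 29, 37]);
  translate([37, 0, 606]) cube([418, 29, 37]);
}
translate([206, -411, 0]) {
  translate([0, 0, 354]) cube([298, 351, 26]);
  cube([30, 30, 354]);
  translate([268, 0, 0]) cube([30, 30, 354]);
  translate([0, 321, 0]) cube([30, 30, 354]);
  translate([268, 321, 0]) cube([30, 30, 354]);
}
translate([206, 581, 0]) {
  translate([0, 0, 354]) cube([298, 351, 26]);
  cube([30, 30, 354]);
  translate([268, 0, 0]) cube([30, 30, 354]);
  translate([0, 321, 0]) cube([30, 30, 354]);
  translate([268, 321, 0]) cube([30, 30, 354]);
}
translate([-358, 85, 0]) {
  translate([0, 0, 354]) cube([298, 351, 26]);
  cube([30, 30, 354]);
  translate([268, 0, 0]) cube([30, 30, 354]);
  translate([0, 321, 0]) cube([30, 30, 354]);
  translate([268, 321, 0]) cube([30, 30, 354]);
}
translate([770, 85, 0]) {
  translate([0, 0, 354]) cube([298, 351, 26]);
  cube([30, 30, 354]);
  translate([268, 0, 0]) cube([30, 30, 354]);
  translate([0, 321, 0]) cube([30, 30, 354]);
  translate([268, 321, 0]) cube([30, 30, 354]);
}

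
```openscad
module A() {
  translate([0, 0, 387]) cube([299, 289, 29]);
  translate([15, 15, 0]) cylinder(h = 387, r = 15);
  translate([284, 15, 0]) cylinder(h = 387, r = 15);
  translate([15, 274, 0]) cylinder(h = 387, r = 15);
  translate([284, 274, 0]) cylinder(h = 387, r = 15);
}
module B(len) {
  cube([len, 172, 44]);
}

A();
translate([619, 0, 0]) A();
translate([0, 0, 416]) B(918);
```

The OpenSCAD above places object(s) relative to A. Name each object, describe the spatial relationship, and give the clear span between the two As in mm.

A is a stool. B is a beam. A beam spans the tops of two stools. The clear span between the two stools is 320 mm.

Second stool starts at x = 619; first ends at x = 299; clear span = 619 − 299 = 320 mm.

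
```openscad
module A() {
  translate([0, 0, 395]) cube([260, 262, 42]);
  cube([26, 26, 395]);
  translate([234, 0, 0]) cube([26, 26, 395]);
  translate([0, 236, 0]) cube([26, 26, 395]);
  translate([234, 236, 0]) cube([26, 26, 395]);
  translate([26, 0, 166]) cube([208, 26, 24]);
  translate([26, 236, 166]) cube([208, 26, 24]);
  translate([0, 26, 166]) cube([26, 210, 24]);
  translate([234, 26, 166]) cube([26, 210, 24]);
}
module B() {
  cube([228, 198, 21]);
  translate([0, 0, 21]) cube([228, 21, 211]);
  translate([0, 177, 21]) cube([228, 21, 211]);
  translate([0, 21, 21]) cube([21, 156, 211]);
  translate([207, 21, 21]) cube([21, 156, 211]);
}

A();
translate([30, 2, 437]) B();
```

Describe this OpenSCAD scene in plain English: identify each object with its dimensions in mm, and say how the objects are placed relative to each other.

A is a simple wooden stool: a rectangular seat 260 mm (x) by 262 mm (y), 42 mm thick, top face at z = 437 mm, on four square legs, each 26×26 mm in cross-section. The legs rest on z = 0, each flush with a corner of the seat. Four stretchers, 26 mm wide and 24 mm tall, connect adjacent legs with their undersides at z = 166 mm, each running between the inner faces of the legs it joins and aligned with the legs' outer faces on the other axis.

B is an open-topped rectangular box: outside dimensions 228×198×232 mm, with a uniform wall and base thickness of 21 mm. The base is a full 228×198 slab on the floor; four walls sit on top of the base. The front and back walls (the −y and +y sides) span the full width; the two side walls fit between them.

The open box is on top of the stool.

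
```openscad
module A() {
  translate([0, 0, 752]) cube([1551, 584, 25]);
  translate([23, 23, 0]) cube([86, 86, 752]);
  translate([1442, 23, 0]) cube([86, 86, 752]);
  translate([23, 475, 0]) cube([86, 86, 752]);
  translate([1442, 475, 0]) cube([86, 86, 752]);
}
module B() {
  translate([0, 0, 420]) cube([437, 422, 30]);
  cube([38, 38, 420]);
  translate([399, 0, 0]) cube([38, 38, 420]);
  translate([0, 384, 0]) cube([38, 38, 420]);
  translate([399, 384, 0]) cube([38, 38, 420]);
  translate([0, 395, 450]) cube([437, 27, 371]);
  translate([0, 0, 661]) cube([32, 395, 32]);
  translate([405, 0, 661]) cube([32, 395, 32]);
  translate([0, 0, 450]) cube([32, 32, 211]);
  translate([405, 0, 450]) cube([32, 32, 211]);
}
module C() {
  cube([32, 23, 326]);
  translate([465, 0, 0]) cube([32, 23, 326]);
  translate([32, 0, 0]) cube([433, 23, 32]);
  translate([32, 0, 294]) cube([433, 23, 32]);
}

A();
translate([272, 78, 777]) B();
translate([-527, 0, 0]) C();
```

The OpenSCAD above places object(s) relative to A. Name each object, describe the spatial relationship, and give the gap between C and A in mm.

The picture frame's nearest face is 30 mm from the table's −x face.

A is a table. B is a chair. C is a picture frame. The chair is on top of the table. The picture frame is on the floor beside the table on its −x side. The gap between the picture frame and the table is 30 mm.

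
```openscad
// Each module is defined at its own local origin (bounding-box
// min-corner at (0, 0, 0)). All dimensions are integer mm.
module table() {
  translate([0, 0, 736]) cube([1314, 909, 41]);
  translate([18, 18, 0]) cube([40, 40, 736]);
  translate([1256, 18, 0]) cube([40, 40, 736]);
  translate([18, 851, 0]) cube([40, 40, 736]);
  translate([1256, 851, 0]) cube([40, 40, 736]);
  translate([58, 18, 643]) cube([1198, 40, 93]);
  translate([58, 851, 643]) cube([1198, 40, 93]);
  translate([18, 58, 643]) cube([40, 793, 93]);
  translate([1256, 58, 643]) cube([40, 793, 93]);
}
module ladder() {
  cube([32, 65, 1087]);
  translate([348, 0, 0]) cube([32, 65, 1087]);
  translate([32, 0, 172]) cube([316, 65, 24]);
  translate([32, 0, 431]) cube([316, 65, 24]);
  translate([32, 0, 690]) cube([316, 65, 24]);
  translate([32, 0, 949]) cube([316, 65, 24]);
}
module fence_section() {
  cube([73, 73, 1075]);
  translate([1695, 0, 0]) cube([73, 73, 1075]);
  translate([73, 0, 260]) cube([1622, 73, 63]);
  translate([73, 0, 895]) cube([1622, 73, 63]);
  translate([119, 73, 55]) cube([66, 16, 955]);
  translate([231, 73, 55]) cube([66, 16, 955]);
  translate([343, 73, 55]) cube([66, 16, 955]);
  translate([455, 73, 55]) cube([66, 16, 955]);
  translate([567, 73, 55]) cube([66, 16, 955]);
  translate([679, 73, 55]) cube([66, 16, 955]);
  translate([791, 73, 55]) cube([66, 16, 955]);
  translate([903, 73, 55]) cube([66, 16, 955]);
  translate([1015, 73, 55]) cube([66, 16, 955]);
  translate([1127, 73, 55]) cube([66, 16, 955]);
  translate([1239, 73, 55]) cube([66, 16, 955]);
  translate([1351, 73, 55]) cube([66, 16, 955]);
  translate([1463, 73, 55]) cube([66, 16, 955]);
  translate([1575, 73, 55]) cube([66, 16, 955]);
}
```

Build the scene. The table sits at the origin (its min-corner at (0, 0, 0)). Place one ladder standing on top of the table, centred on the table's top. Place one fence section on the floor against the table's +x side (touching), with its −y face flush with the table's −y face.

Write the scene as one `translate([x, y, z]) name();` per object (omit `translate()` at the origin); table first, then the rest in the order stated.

table();
translate([467, 422, 777]) ladder();
translate([1314, 0, 0]) fence_section();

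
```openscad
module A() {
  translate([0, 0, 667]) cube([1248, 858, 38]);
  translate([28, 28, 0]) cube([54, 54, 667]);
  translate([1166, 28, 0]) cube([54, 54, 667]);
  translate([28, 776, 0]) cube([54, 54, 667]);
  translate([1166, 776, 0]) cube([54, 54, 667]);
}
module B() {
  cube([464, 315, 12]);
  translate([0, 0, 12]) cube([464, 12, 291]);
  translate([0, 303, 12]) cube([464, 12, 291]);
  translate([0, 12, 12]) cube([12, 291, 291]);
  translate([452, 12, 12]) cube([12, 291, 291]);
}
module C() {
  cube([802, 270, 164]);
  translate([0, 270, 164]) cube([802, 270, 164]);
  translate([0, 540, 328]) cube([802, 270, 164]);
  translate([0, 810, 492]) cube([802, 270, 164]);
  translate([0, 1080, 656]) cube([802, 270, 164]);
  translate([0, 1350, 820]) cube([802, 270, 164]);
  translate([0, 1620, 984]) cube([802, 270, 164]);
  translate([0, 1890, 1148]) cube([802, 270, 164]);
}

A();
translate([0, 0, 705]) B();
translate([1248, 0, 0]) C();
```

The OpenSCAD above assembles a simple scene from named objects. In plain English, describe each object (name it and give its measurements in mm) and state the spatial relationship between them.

A is a table with a 1248×858 mm rectangular top, 38 mm thick, top surface at z = 705 mm, supported by four 54×54 mm square legs, each inset 28 mm from the nearest pair of top edges, running from the floor.

B is an open storage box with external size 464×315×303 mm and wall thickness 12 mm (the base is also 12 mm thick). The base covers the whole footprint; the four walls stand on the base, with the y-facing walls full-width and the x-facing walls fitting between their inner faces.

C is a straight staircase of 8 solid steps. Each step is 802 mm wide (x), 270 mm deep (y, the going) and 164 mm tall (the rise). The first step rests on the floor; each subsequent step sits one going further in +y and one rise higher in +z, directly behind and above the previous step with no overlap.

The open box is on top of the table. The staircase is against the table's +x side, with their −y faces flush.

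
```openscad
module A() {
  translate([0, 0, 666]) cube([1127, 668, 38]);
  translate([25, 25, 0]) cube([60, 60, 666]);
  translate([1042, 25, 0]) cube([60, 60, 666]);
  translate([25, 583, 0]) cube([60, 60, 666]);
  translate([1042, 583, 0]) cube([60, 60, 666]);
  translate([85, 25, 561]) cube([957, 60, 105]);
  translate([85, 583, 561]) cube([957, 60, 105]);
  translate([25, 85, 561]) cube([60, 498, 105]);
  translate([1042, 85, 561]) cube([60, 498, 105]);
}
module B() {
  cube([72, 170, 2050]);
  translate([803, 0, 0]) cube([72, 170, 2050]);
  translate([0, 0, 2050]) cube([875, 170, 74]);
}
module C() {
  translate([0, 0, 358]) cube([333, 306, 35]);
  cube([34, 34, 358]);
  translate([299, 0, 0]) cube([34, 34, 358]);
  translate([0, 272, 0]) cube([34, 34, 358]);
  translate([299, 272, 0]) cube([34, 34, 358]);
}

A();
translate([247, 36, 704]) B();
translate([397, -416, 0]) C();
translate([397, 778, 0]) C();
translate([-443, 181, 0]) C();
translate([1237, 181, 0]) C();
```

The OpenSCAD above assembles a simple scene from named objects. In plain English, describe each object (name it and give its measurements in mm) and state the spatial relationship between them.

A is a table: top 1127 mm (x) × 668 mm (y), 38 mm thick, upper face at z = 704 mm, on four 60×60 mm square legs, each inset 25 mm from the nearest pair of top edges, running from z = 0 to the bottom of the top. Four apron rails, 60 mm thick and 105 mm tall, run between adjacent legs with their top edges flush with the underside of the top and their outer faces flush with the legs' outer faces.

B is a rectangular door frame: two vertical jambs of 72×170 mm section, 2050 mm tall, with a clear opening 731 mm wide between their inner faces. A header 74 mm tall and 170 mm deep lies on top of the jambs and spans the full outside width.

C is a four-legged stool. The seat is a 333×306×35 mm slab whose top surface is at z = 393 mm; four square legs, each 34×34 mm in cross-section, run from the floor (z = 0) to the underside of the seat, each flush with a corner of the seat.

The door frame is on top of the table. Four stools sit around the table at the −y, +y, −x, +x sides.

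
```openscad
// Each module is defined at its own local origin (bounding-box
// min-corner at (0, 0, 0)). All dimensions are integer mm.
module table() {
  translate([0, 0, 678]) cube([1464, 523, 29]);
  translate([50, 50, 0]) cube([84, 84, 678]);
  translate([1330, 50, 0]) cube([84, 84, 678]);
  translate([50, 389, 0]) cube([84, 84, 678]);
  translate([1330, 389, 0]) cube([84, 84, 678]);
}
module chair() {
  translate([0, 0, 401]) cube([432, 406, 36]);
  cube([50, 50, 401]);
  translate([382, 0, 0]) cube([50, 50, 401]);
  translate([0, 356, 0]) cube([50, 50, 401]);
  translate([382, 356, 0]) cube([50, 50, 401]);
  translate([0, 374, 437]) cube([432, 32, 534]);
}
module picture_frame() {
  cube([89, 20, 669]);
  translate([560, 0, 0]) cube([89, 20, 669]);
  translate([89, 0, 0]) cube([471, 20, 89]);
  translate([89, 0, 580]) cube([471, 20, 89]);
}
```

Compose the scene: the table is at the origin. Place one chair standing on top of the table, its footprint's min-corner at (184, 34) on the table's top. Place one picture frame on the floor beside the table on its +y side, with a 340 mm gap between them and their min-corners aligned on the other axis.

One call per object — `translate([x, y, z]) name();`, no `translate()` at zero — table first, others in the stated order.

table();
translate([184, 34, 707]) chair();
translate([0, 863, 0]) picture_frame();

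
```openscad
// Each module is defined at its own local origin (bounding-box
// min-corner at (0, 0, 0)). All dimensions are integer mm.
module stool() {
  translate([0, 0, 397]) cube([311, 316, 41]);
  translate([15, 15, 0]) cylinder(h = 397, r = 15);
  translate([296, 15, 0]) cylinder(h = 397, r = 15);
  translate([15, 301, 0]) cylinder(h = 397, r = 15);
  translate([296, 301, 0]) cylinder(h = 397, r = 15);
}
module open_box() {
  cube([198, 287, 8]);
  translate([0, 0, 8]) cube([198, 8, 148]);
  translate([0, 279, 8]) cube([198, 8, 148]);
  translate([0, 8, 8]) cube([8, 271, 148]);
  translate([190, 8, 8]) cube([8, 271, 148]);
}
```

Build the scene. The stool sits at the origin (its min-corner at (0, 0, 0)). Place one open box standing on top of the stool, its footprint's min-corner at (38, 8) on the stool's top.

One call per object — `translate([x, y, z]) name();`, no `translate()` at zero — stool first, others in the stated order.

stool();
translate([38, 8, 438]) open_box();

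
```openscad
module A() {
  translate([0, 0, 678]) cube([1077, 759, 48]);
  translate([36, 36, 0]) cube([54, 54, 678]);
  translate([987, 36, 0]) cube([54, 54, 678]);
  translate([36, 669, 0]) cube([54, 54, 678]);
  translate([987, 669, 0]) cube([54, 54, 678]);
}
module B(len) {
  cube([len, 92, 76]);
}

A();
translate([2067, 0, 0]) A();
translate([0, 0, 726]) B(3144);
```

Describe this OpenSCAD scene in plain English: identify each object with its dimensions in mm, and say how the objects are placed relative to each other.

A is a table with a 1077×759 mm rectangular top, 48 mm thick, top surface at z = 726 mm, supported by four 54×54 mm square legs, each inset 36 mm from the nearest pair of top edges, running from the floor.

B is a rectangular beam 3144 mm long (x), 92 mm deep (y), 76 mm thick (z).

The beam spans the tops of two tables placed 990 mm apart, resting at z = 726 mm.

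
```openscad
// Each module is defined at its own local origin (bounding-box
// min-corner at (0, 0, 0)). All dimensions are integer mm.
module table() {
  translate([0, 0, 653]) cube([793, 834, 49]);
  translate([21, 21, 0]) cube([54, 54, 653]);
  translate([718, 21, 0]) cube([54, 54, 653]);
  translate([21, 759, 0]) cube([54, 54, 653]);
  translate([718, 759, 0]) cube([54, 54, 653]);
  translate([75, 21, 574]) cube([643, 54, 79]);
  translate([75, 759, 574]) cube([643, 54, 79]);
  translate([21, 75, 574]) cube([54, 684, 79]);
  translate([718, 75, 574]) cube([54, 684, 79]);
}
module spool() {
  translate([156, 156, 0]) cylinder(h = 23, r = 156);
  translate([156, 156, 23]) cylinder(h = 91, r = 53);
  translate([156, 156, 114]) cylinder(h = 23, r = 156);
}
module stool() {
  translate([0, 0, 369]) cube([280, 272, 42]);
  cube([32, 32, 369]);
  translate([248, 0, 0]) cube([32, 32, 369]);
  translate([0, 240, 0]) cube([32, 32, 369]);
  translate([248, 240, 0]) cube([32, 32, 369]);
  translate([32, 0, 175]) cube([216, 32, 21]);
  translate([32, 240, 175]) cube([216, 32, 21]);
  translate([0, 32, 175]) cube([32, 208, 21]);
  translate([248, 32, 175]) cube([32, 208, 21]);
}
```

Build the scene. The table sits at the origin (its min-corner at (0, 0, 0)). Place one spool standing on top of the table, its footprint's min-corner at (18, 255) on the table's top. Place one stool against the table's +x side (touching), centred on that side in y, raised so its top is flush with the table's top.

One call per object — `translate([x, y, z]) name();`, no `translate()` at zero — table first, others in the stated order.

table();
translate([18, 255, 702]) spool();
translate([793, 281, 291]) stool();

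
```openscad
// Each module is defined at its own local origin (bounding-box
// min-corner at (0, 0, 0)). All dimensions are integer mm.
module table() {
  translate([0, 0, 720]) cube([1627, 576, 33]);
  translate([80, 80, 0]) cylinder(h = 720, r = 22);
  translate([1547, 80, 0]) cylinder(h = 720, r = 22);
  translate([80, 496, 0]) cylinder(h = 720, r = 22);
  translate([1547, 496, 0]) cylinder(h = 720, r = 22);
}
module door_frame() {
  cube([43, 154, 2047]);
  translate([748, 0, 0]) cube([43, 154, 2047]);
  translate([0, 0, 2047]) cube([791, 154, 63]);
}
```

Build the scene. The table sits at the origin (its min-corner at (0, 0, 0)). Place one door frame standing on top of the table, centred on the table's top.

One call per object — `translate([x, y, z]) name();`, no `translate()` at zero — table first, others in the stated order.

table();
translate([418, 211, 753]) door_frame();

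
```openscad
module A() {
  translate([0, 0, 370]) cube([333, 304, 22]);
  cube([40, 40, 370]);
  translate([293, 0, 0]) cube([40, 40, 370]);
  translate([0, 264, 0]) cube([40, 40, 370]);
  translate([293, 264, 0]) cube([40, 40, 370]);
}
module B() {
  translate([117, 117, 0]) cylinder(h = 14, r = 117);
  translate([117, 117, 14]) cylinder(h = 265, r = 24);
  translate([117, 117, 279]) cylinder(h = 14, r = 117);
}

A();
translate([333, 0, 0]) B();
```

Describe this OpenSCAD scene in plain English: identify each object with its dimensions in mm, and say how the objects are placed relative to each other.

A is a four-legged stool. The seat is a 333×304×22 mm slab whose top surface is at z = 392 mm; four square legs, each 40×40 mm in cross-section, run from the floor (z = 0) to the underside of the seat, each flush with a corner of the seat.

B is a spool: two coaxial disc flanges of radius 117 mm and thickness 14 mm, joined by a core cylinder of radius 24 mm and height 265 mm. The lower flange rests on z = 0 and the three cylinders share a vertical axis.

The spool is against the stool's +x side, with their −y faces flush.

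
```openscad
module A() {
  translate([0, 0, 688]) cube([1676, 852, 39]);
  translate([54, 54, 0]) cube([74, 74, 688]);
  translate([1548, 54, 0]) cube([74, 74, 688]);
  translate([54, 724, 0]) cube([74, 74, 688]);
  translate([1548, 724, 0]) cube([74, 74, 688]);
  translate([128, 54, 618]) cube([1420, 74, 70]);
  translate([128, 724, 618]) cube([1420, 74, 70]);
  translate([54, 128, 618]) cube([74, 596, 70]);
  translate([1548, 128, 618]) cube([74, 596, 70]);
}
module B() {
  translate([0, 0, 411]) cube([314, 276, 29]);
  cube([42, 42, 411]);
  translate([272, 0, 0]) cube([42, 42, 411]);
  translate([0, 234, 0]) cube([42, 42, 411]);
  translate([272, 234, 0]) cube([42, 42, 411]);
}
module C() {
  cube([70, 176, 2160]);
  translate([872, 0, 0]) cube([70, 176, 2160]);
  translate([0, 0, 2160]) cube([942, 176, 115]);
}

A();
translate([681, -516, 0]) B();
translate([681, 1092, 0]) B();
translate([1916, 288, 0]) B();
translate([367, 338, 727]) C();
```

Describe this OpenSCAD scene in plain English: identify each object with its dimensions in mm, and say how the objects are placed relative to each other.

A is a table with a 1676×852 mm rectangular top, 39 mm thick, top surface at z = 727 mm, supported by four 74×74 mm square legs, each inset 54 mm from the nearest pair of top edges, running from the floor. Four apron rails, 74 mm thick and 70 mm tall, run between adjacent legs with their top edges flush with the underside of the top and their outer faces flush with the legs' outer faces.

B is a simple wooden stool: a rectangular seat 314 mm (x) by 276 mm (y), 29 mm thick, top face at z = 440 mm, on four square legs, each 42×42 mm in cross-section. The legs rest on z = 0, each flush with a corner of the seat.

C is a rectangular door frame: two vertical jambs of 70×176 mm section, 2160 mm tall, with a clear opening 802 mm wide between their inner faces. A header 115 mm tall and 176 mm deep lies on top of the jambs and spans the full outside width.

Three stools sit around the table at the −y, +y, +x sides. The door frame is on top of the table, centred.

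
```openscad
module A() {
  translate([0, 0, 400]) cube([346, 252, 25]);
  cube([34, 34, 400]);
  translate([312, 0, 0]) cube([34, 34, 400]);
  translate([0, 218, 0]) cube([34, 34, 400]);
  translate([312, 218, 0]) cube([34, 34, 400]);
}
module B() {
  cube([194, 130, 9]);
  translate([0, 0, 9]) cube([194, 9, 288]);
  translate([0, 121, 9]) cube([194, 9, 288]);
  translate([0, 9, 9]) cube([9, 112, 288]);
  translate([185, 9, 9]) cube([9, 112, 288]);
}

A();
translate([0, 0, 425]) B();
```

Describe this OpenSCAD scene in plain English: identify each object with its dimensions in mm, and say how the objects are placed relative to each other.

A is a four-legged stool. The seat is 346×252 mm, 25 mm thick, top at z = 425 mm. It stands on four square legs, each 34×34 mm in cross-section, from z = 0 to the seat underside, each flush with a corner of the seat.

B is an open storage box with external size 194×130×297 mm and wall thickness 9 mm (the base is also 9 mm thick). The base covers the whole footprint; the four walls stand on the base, with the y-facing walls full-width and the x-facing walls fitting between their inner faces.

The open box is on top of the stool.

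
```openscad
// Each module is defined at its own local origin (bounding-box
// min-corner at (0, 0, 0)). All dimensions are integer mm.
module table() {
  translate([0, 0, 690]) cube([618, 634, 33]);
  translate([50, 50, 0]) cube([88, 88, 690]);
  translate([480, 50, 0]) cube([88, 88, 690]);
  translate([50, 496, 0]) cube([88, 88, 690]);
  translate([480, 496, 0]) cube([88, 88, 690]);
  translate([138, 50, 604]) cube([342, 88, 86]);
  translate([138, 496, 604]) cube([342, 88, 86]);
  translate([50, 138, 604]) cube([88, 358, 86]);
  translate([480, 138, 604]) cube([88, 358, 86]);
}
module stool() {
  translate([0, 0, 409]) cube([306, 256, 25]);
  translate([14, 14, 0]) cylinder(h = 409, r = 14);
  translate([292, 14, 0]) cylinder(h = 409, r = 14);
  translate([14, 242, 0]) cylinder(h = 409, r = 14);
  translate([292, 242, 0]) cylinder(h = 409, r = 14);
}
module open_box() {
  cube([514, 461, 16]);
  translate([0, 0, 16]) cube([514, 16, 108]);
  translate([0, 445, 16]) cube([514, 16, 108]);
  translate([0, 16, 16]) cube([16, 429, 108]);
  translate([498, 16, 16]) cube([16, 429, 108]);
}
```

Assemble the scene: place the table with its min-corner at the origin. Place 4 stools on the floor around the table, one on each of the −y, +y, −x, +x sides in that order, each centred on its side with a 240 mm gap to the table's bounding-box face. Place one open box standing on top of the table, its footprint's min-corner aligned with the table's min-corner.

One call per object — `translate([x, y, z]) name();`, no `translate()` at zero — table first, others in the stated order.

table();
translate([156, -496, 0]) stool();
translate([156, 874, 0]) stool();
translate([-546, 189, 0]) stool();
translate([858, 189, 0]) stool();
translate([0, 0, 723]) open_box();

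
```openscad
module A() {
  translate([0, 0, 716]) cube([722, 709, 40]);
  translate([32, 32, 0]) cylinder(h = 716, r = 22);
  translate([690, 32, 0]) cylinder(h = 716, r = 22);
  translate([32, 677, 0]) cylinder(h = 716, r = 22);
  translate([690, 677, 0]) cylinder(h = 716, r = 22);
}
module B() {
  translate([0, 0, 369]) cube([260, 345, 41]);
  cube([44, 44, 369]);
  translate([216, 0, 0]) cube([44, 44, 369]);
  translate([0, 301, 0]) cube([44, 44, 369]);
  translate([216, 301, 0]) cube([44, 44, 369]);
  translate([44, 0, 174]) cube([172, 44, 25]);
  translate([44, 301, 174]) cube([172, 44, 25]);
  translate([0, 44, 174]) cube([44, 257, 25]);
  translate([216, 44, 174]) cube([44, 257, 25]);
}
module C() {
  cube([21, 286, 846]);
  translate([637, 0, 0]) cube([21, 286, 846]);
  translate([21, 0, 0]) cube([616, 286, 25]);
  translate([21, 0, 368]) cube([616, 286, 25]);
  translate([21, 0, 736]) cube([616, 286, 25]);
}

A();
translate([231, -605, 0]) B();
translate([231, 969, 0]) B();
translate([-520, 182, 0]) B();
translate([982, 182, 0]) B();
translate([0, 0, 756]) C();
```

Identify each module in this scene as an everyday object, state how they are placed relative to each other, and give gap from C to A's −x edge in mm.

A is a table. B is a stool. C is a bookshelf. Four stools sit around the table at the −y, +y, −x, +x sides. The bookshelf is on top of the table. The gap from the bookshelf to the table's −x edge is 0 mm.

The bookshelf's min-x is at 0; the table's min-x is 0; gap = 0 mm.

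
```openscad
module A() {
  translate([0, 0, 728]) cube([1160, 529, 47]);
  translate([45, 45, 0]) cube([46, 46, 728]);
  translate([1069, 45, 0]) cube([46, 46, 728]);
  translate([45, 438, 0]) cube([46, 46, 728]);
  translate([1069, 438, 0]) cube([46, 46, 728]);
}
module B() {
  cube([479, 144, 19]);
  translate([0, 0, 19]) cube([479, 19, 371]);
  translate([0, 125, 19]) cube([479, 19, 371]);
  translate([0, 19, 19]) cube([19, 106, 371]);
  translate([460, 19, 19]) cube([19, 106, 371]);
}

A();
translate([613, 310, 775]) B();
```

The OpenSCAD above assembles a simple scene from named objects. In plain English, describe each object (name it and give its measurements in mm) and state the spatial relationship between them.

A is a table with a 1160×529 mm rectangular top, 47 mm thick, top surface at z = 775 mm, supported by four 46×46 mm square legs, each inset 45 mm from the nearest pair of top edges, running from the floor.

B is an open-topped rectangular box: outside dimensions 479×144×390 mm, with a uniform wall and base thickness of 19 mm. The base is a full 479×144 slab on the floor; four walls sit on top of the base. The front and back walls (the −y and +y sides) span the full width; the two side walls fit between them.

The open box is on top of the table.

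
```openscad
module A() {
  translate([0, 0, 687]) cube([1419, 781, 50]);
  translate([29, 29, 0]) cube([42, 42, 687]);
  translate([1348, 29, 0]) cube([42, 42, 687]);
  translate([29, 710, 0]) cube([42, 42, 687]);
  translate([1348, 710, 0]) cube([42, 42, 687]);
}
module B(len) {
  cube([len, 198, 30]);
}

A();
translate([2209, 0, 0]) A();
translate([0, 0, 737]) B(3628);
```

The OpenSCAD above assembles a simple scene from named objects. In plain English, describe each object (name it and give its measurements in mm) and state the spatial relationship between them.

A is a rectangular dining table. The top is 1419×781×50 mm with its upper surface at z = 737 mm. It stands on four 42×42 mm square legs, each inset 29 mm from the nearest pair of top edges, running from the floor to the underside of the top.

B is a rectangular beam 3628 mm long (x), 198 mm deep (y), 30 mm thick (z).

The beam spans the tops of two tables placed 790 mm apart, resting at z = 737 mm.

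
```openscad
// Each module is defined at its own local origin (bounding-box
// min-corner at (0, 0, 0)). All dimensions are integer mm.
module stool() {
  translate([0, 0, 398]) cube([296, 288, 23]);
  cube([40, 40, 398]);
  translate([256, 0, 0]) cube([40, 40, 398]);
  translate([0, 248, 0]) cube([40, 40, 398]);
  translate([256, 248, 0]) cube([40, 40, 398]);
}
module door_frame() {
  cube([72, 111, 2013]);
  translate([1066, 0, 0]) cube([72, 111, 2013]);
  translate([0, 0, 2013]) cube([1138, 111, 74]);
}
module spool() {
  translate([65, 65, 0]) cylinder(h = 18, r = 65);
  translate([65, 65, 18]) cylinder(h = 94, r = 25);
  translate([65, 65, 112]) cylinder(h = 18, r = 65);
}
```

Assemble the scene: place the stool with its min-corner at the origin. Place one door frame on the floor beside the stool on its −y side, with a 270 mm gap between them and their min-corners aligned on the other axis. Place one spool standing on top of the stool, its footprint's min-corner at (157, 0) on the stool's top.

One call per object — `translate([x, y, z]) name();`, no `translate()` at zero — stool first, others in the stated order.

stool();
translate([0, -381, 0]) door_frame();
translate([157, 0, 421]) spool();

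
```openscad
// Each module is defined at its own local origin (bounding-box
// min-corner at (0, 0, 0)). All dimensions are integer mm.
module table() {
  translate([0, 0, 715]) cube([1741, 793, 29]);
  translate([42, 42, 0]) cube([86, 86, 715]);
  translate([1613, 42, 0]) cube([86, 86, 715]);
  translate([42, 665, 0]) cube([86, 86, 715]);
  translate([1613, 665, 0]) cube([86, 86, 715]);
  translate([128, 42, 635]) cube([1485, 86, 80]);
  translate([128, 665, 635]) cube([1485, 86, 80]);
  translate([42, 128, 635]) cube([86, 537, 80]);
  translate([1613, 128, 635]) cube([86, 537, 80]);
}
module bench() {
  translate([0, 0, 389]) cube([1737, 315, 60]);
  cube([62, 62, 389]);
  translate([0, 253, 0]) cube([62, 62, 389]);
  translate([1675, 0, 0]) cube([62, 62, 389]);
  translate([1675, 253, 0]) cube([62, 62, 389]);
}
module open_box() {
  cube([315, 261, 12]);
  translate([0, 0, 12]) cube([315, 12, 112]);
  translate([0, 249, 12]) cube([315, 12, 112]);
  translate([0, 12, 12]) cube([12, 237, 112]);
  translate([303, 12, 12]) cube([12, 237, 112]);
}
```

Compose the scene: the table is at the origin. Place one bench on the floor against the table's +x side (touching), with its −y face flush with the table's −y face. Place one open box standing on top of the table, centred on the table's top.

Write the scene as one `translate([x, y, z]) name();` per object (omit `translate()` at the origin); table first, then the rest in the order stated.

table();
translate([1741, 0, 0]) bench();
translate([713, 266, 744]) open_box();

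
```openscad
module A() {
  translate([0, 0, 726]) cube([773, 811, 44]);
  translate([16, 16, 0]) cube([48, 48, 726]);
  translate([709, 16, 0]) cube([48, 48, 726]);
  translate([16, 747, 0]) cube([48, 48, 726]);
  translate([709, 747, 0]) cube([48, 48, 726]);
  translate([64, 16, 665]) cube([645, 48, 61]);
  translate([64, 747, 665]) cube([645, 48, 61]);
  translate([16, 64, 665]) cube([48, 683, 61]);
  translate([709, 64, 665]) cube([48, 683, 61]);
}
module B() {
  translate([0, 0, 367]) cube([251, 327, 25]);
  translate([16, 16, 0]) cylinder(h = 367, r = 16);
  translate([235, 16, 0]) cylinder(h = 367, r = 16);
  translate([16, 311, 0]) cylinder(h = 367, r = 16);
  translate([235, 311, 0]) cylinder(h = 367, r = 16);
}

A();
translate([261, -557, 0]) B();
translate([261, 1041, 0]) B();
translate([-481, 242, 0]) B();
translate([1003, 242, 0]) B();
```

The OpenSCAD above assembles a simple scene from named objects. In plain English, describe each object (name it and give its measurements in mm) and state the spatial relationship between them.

A is a table: top 773 mm (x) × 811 mm (y), 44 mm thick, upper face at z = 770 mm, on four 48×48 mm square legs, each inset 16 mm from the nearest pair of top edges, running from z = 0 to the bottom of the top. Four apron rails, 48 mm thick and 61 mm tall, run between adjacent legs with their top edges flush with the underside of the top and their outer faces flush with the legs' outer faces.

B is a four-legged stool. The seat is 251×327 mm, 25 mm thick, top at z = 392 mm. It stands on four round legs, each 32 mm in diameter, from z = 0 to the seat underside, each leg's axis is inset half a diameter from the nearest pair of seat edges (so the leg's bounding box is flush with the corner).

Four stools sit around the table at the −y, +y, −x, +x sides.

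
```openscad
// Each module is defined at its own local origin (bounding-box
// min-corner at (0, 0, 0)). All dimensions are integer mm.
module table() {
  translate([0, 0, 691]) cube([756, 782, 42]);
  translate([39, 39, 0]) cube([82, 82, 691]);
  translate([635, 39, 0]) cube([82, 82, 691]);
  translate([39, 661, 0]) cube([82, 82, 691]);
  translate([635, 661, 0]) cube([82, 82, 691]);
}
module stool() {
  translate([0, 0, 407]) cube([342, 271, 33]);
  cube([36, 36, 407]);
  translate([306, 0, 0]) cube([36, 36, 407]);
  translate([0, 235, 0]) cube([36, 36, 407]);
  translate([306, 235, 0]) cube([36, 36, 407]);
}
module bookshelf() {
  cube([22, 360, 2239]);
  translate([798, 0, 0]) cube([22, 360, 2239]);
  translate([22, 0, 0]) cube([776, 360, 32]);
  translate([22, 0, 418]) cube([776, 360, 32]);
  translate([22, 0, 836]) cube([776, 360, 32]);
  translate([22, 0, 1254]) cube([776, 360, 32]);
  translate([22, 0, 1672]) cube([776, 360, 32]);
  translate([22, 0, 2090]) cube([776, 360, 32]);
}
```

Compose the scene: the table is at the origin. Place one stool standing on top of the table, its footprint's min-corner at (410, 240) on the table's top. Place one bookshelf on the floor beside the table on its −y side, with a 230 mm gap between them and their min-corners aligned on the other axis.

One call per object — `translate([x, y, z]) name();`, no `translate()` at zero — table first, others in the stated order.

table();
translate([410, 240, 733]) stool();
translate([0, -590, 0]) bookshelf();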